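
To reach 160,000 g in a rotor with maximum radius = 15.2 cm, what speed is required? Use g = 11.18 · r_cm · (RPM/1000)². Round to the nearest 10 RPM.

160,000 = 11.18 × 15.2 × (N/1000)²
(N/1000)² = 160,000 / 169.936 = 941.5309
N = 1000 × √941.5309 ≈ 30,684.4

N ≈ 30680 RPM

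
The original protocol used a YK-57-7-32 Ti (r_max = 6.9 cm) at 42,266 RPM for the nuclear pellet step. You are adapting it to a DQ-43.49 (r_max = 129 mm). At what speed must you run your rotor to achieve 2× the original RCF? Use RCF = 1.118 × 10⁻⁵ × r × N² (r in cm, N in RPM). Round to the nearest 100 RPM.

≈ 43700 RPM

RCF_original = 1.118 × 10⁻⁵ × 6.9 × (42266)² = 1.118 × 10⁻⁵ × 6.9 × 1,786,414,756 ≈ 137,807.6 × g
Target RCF = 2 × 137,807.6 ≈ 275,615.2 × g
Your rotor: r = 129 mm = 12.9 cm
275,615.2 = 1.118 × 10⁻⁵ × 12.9 × N²
N² = 275,615.2 / (14.4222 × 10⁻⁵) = 1,911,048,245
N ≈ √1,911,048,245 ≈ 43,715.5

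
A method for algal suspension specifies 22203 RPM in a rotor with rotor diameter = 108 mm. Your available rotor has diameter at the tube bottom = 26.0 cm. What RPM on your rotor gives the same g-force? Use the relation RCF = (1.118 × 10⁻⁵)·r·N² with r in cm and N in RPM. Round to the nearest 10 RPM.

≈ 14310 RPM

Original rotor: r = 108 mm / 2 = 54 mm = 5.4 cm
RCF_original = 1.118 × 10⁻⁵ × 5.4 × (22203)² = 1.118 × 10⁻⁵ × 5.4 × 492,973,209 ≈ 29,761.8 × g
Your rotor: r = 26.0 / 2 = 13 cm
29,761.8 = 1.118 × 10⁻⁵ × 13 × N²
N² = 29,761.8 / (14.534 × 10⁻⁵) = 204,773,634
N ≈ √204,773,634 ≈ 14,309.9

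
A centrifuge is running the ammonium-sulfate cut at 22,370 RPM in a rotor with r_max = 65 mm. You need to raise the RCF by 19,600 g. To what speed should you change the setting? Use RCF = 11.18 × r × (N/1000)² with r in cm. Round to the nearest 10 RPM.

27750 RPM

r = 65 mm = 6.5 cm
Current RCF = 11.18 × 6.5 × (22.37)² = 11.18 × 6.5 × 500.4169 ≈ 36,365.3 × g
Target RCF = 36,365.3 + 19,600 = 55,965.3 × g
(N/1000)² = 55,965.3 / 72.67 = 770.1294
N = 1000 × √770.1294 ≈ 27,751.2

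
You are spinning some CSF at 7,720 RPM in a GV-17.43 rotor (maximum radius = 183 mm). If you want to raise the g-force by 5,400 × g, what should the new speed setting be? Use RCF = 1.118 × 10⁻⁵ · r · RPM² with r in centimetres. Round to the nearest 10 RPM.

r = 183 mm = 18.3 cm
Current RCF = 1.118 × 10⁻⁵ × 18.3 × (7720)² = 1.118 × 10⁻⁵ × 18.3 × 59,598,400 ≈ 12,193.5 × g
Target RCF = 12,193.5 + 5,400 = 17,593.5 × g
N² = 17,593.5 / (20.4594 × 10⁻⁵) = 85,992,258
N ≈ √85,992,258 ≈ 9,273.2

≈ 9270 RPM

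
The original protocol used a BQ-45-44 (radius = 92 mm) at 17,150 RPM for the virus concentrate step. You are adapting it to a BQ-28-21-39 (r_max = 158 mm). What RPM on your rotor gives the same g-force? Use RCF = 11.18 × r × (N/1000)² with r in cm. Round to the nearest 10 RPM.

Original rotor: r = 92 mm = 9.2 cm
RCF = 11.18 × r × (N/1000)²
RCF_original = 11.18 × 9.2 × (17.15)² = 11.18 × 9.2 × 294.1225 ≈ 30,252.3 × g
Your rotor: r = 158 mm = 15.8 cm
30,252.3 = 11.18 × 15.8 × (N/1000)²
(N/1000)² = 30,252.3 / 176.644 = 171.2614
N = 1000 × √171.2614 ≈ 13,086.7

≈ 13090 RPM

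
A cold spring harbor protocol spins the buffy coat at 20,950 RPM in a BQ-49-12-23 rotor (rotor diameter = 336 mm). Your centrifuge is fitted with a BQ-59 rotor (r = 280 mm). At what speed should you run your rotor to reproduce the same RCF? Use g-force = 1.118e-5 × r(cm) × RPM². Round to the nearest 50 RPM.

≈ 16250 RPM

Original rotor: r = 336 mm / 2 = 168 mm = 16.8 cm
RCF_original = 1.118 × 10⁻⁵ × 16.8 × (20950)² = 1.118 × 10⁻⁵ × 16.8 × 438,902,500 ≈ 82,436.4 × g
Your rotor: r = 280 mm = 28.0 cm
82,436.4 = 1.118 × 10⁻⁵ × 28 × N²
N² = 82,436.4 / (31.304 × 10⁻⁵) = 263,341,426
N ≈ √263,341,426 ≈ 16,227.8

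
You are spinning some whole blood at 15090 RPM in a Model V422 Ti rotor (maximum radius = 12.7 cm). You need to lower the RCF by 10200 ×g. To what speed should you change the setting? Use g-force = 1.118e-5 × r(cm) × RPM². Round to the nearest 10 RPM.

12480 RPM

Current RCF = 1.118 × 10⁻⁵ × 12.7 × (15090)² = 1.118 × 10⁻⁵ × 12.7 × 227,708,100 ≈ 32,331.4 × g
Target RCF = 32,331.4 − 10,200 = 22,131.4 × g
N² = 22,131.4 / (14.1986 × 10⁻⁵) = 155,870,297
N ≈ √155,870,297 ≈ 12,484.8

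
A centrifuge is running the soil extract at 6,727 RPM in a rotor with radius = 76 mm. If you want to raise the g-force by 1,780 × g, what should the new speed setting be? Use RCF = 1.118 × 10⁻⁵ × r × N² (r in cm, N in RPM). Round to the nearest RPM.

r = 76 mm = 7.6 cm
Current RCF = 1.118 × 10⁻⁵ × 7.6 × (6727)² = 1.118 × 10⁻⁵ × 7.6 × 45,252,529 ≈ 3,845 × g
Target RCF = 3,845 + 1,780 = 5,625 × g
N² = 5,625 / (8.4968 × 10⁻⁵) = 66,201,393
N ≈ √66,201,393 ≈ 8,136.4

8136 RPM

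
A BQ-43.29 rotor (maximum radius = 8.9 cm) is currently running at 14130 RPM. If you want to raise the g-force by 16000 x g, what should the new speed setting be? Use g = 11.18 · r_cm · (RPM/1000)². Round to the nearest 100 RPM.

Current RCF = 11.18 × 8.9 × (14.13)² = 11.18 × 8.9 × 199.6569 ≈ 19,866.3 × g
Target RCF = 19,866.3 + 16,000 = 35,866.3 × g
(N/1000)² = 35,866.3 / 99.502 = 360.4581
N = 1000 × √360.4581 ≈ 18,985.7

N₂ ≈ 19000 RPM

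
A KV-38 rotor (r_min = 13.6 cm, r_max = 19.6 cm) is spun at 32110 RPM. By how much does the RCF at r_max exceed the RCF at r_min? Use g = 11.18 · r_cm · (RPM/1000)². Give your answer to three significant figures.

RCF_max = 11.18 × 19.6 × (32.11)² = 11.18 × 19.6 × 1,031.0521 ≈ 225,932.4 × g
RCF_min = 11.18 × 13.6 × (32.11)² = 11.18 × 13.6 × 1,031.0521 ≈ 156,769.4 × g
ΔRCF = 225,932.4 − 156,769.4 = 69,163

≈ 69200 g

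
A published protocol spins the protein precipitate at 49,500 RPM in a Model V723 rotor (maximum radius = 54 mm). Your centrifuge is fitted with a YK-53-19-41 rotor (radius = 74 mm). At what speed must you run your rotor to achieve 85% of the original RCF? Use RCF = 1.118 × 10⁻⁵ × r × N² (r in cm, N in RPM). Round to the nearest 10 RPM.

Original rotor: r = 54 mm = 5.4 cm
RCF_original = 1.118 × 10⁻⁵ × 5.4 × (49500)² = 1.118 × 10⁻⁵ × 5.4 × 2,450,250,000 ≈ 147,926.5 × g
Target RCF = 0.85 × 147,926.5 ≈ 125,737.5 × g
Your rotor: r = 74 mm = 7.4 cm
125,737.5 = 1.118 × 10⁻⁵ × 7.4 × N²
N² = 125,737.5 / (8.2732 × 10⁻⁵) = 1,519,816,999
N ≈ √1,519,816,999 ≈ 38,984.8

38980 RPM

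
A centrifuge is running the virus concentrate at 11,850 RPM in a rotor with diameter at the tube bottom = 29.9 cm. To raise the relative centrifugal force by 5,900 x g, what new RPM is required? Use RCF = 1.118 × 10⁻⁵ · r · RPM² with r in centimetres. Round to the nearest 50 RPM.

r = 29.9 / 2 = 14.95 cm
Current RCF = 1.118 × 10⁻⁵ × 14.95 × (11850)² = 1.118 × 10⁻⁵ × 14.95 × 140,422,500 ≈ 23,470.4 × g
Target RCF = 23,470.4 + 5,900 = 29,370.4 × g
N² = 29,370.4 / (16.7141 × 10⁻⁵) = 175,722,294
N ≈ √175,722,294 ≈ 13,256.0

≈ 13250 RPM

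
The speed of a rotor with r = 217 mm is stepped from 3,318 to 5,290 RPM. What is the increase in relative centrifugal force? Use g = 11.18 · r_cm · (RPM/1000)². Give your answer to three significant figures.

r = 217 mm = 21.7 cm
RCF₁ = 11.18 × 21.7 × (3.318)² = 11.18 × 21.7 × 11.009124 ≈ 2,670.9 × g
RCF₂ = 11.18 × 21.7 × (5.29)² = 11.18 × 21.7 × 27.9841 ≈ 6,789.1 × g
Increase = 6,789.1 − 2,670.9 = 4,118.2

4120 x g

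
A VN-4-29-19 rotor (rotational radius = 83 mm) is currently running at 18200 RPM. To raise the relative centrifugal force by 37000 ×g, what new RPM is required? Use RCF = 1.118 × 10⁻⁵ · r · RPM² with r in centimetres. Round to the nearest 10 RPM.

N₂ ≈ 27020 RPM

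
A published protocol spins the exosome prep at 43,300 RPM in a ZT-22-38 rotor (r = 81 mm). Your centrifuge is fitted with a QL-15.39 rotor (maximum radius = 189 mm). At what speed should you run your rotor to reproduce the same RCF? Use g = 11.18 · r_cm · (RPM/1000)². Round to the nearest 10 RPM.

28350 RPM

Original rotor: r = 81 mm = 8.1 cm
RCF = 11.18 × r × (N/1000)²
RCF_original = 11.18 × 8.1 × (43.3)² = 11.18 × 8.1 × 1,874.89 ≈ 169,786.3 × g
Your rotor: r = 189 mm = 18.9 cm
169,786.3 = 11.18 × 18.9 × (N/1000)²
(N/1000)² = 169,786.3 / 211.302 = 803.5243
N = 1000 × √803.5243 ≈ 28,346.5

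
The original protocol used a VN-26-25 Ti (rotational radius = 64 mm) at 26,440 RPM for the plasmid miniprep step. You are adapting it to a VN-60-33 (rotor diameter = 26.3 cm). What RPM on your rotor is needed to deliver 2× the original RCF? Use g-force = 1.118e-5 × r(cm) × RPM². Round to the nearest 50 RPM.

≈ 26100 RPM

Original rotor: r = 64 mm = 6.4 cm
RCF_original = 1.118 × 10⁻⁵ × 6.4 × (26440)² = 1.118 × 10⁻⁵ × 6.4 × 699,073,600 ≈ 50,020.1 × g
Target RCF = 2 × 50,020.1 ≈ 100,040.2 × g
Your rotor: r = 26.3 / 2 = 13.15 cm
100,040.2 = 1.118 × 10⁻⁵ × 13.15 × N²
N² = 100,040.2 / (14.7017 × 10⁻⁵) = 680,466,885
N ≈ √680,466,885 ≈ 26,085.8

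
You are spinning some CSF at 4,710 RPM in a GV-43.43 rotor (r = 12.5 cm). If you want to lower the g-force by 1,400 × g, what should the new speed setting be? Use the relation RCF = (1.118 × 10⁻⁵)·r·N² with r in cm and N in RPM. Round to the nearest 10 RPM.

≈ 3490 RPM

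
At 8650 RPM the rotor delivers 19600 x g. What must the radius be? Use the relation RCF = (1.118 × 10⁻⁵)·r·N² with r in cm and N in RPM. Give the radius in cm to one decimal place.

≈ 23.4 cm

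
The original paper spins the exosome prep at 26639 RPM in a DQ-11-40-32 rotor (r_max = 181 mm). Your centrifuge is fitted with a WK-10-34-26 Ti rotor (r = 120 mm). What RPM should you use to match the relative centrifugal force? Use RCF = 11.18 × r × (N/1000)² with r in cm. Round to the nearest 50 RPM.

Original rotor: r = 181 mm = 18.1 cm
RCF_original = 11.18 × 18.1 × (26.639)² = 11.18 × 18.1 × 709.636321 ≈ 143,600.6 × g
Your rotor: r = 120 mm = 12.0 cm
143,600.6 = 11.18 × 12 × (N/1000)²
(N/1000)² = 143,600.6 / 134.16 = 1070.368
N = 1000 × √1070.368 ≈ 32,716.5

32700 RPM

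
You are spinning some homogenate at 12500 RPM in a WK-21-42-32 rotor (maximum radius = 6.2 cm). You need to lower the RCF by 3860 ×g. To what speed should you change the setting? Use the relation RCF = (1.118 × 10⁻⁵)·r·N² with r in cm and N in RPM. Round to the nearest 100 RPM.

10000 RPM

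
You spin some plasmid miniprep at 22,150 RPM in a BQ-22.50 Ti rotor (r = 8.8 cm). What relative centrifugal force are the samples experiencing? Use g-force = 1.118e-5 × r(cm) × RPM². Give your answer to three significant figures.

RCF ≈ 48300 ×g

RCF = 1.118 × 10⁻⁵ × 8.8 × (22150)² = 1.118 × 10⁻⁵ × 8.8 × 490,622,500 ≈ 48,269.4 × g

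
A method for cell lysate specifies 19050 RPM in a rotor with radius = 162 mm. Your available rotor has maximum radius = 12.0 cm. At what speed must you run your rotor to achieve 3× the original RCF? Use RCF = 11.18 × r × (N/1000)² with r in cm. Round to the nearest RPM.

38337 RPM

Original rotor: r = 162 mm = 16.2 cm
RCF_original = 11.18 × 16.2 × (19.05)² = 11.18 × 16.2 × 362.9025 ≈ 65,727.4 × g
Target RCF = 3 × 65,727.4 ≈ 197,182.2 × g
197,182.2 = 11.18 × 12 × (N/1000)²
(N/1000)² = 197,182.2 / 134.16 = 1469.754
N = 1000 × √1469.754 ≈ 38,337.4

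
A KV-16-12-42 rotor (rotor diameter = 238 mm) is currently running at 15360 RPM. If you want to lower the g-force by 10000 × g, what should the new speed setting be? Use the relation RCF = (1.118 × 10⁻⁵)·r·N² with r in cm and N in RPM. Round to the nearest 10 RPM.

N₂ ≈ 12680 RPM

r = 238 mm / 2 = 119 mm = 11.9 cm
Current RCF = 1.118 × 10⁻⁵ × 11.9 × (15360)² = 1.118 × 10⁻⁵ × 11.9 × 235,929,600 ≈ 31,388.5 × g
Target RCF = 31,388.5 − 10,000 = 21,388.5 × g
N² = 21,388.5 / (13.3042 × 10⁻⁵) = 160,765,022
N ≈ √160,765,022 ≈ 12,679.3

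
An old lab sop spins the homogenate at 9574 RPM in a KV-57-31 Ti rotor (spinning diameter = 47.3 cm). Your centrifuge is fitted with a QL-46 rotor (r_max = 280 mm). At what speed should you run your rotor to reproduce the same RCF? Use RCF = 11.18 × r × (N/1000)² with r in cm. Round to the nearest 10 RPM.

Original rotor: r = 47.3 / 2 = 23.65 cm
RCF_original = 11.18 × 23.65 × (9.574)² = 11.18 × 23.65 × 91.661476 ≈ 24,235.9 × g
Your rotor: r = 280 mm = 28.0 cm
24,235.9 = 11.18 × 28 × (N/1000)²
(N/1000)² = 24,235.9 / 313.04 = 77.4211
N = 1000 × √77.4211 ≈ 8,798.9

8800 RPM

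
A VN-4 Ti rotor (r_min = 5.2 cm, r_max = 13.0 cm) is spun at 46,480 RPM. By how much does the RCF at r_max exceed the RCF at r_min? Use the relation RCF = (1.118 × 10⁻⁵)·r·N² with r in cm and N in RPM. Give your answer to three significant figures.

188000 ×g

RCF_max = 1.118 × 10⁻⁵ × 13 × (46480)² = 1.118 × 10⁻⁵ × 13 × 2,160,390,400 ≈ 313,991.1 × g
RCF_min = 1.118 × 10⁻⁵ × 5.2 × (46480)² = 1.118 × 10⁻⁵ × 5.2 × 2,160,390,400 ≈ 125,596.5 × g
ΔRCF = 313,991.1 − 125,596.5 = 188,394.6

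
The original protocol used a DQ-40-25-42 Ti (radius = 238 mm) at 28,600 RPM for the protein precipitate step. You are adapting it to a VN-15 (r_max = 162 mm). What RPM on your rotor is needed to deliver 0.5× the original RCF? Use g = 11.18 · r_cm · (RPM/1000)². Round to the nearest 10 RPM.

Original rotor: r = 238 mm = 23.8 cm
RCF_original = 11.18 × 23.8 × (28.6)² = 11.18 × 23.8 × 817.96 ≈ 217,646.1 × g
Target RCF = 0.5 × 217,646.1 ≈ 108,823.1 × g
Your rotor: r = 162 mm = 16.2 cm
108,823.1 = 11.18 × 16.2 × (N/1000)²
(N/1000)² = 108,823.1 / 181.116 = 600.8475
N = 1000 × √600.8475 ≈ 24,512.2

24510 RPM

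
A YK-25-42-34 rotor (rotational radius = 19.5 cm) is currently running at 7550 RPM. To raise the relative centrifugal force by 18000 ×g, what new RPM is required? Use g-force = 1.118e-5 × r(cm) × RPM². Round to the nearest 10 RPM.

Current RCF = 1.118 × 10⁻⁵ × 19.5 × (7550)² = 1.118 × 10⁻⁵ × 19.5 × 57,002,500 ≈ 12,427.1 × g
Target RCF = 12,427.1 + 18,000 = 30,427.1 × g
N² = 30,427.1 / (21.801 × 10⁻⁵) = 139,567,451
N ≈ √139,567,451 ≈ 11,813.9

≈ 11810 RPM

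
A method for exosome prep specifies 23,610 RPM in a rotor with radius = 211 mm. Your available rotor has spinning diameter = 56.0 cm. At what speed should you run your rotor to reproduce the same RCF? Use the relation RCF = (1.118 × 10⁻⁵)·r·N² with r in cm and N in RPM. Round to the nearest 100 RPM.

20500 RPM

Original rotor: r = 211 mm = 21.1 cm
RCF_original = 1.118 × 10⁻⁵ × 21.1 × (23610)² = 1.118 × 10⁻⁵ × 21.1 × 557,432,100 ≈ 131,497.1 × g
Your rotor: r = 56.0 / 2 = 28 cm
131,497.1 = 1.118 × 10⁻⁵ × 28 × N²
N² = 131,497.1 / (31.304 × 10⁻⁵) = 420,064,848
N ≈ √420,064,848 ≈ 20,495.5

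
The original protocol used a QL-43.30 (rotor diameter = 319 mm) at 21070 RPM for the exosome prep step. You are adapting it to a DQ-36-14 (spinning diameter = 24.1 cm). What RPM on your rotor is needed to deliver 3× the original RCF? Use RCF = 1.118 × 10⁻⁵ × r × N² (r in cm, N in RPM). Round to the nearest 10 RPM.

Original rotor: r = 319 mm / 2 = 159.5 mm = 15.95 cm
RCF_original = 1.118 × 10⁻⁵ × 15.95 × (21070)² = 1.118 × 10⁻⁵ × 15.95 × 443,944,900 ≈ 79,164.7 × g
Target RCF = 3 × 79,164.7 ≈ 237,494.1 × g
Your rotor: r = 24.1 / 2 = 12.05 cm
237,494.1 = 1.118 × 10⁻⁵ × 12.05 × N²
N² = 237,494.1 / (13.4719 × 10⁻⁵) = 1,762,884,968
N ≈ √1,762,884,968 ≈ 41,986.7

41990 RPM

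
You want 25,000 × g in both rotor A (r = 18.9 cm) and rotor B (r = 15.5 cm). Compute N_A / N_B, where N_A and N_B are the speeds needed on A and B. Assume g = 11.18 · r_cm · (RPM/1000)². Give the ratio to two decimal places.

At fixed RCF, N ∝ 1/√r, so N_A/N_B = √(r_B/r_A) = √(15.5/18.9) = √0.820106 = 0.9056.

0.91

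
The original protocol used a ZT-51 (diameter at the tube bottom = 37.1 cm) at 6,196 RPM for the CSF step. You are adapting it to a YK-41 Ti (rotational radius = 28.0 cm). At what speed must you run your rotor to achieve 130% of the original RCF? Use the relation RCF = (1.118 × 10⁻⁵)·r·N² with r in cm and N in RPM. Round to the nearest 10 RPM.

5750 RPM

Original rotor: r = 37.1 / 2 = 18.55 cm
RCF = 1.118 × 10⁻⁵ × r × N²
RCF_original = 1.118 × 10⁻⁵ × 18.55 × (6196)² = 1.118 × 10⁻⁵ × 18.55 × 38,390,416 ≈ 7,961.7 × g
Target RCF = 1.3 × 7,961.7 ≈ 10,350.2 × g
10,350.2 = 1.118 × 10⁻⁵ × 28 × N²
N² = 10,350.2 / (31.304 × 10⁻⁵) = 33,063,506
N ≈ √33,063,506 ≈ 5,750.1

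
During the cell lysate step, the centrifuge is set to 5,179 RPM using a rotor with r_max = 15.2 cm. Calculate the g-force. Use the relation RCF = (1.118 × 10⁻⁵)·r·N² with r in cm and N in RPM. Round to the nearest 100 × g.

RCF = 1.118 × 10⁻⁵ × 15.2 × (5179)² = 1.118 × 10⁻⁵ × 15.2 × 26,822,041 ≈ 4,558 × g

≈ 4600 × g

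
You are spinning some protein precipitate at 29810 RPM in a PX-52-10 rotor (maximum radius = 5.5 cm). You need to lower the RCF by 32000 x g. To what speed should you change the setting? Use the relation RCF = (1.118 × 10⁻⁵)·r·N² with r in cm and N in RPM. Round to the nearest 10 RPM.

N₂ ≈ 19190 RPM

Current RCF = 1.118 × 10⁻⁵ × 5.5 × (29810)² = 1.118 × 10⁻⁵ × 5.5 × 888,636,100 ≈ 54,642.2 × g
Target RCF = 54,642.2 − 32,000 = 22,642.2 × g
N² = 22,642.2 / (6.149 × 10⁻⁵) = 368,225,728
N ≈ √368,225,728 ≈ 19,189.2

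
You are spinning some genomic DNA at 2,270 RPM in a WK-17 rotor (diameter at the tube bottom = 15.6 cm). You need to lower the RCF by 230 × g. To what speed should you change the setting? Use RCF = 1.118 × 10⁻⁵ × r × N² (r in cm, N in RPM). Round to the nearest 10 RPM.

r = 15.6 / 2 = 7.8 cm
Current RCF = 1.118 × 10⁻⁵ × 7.8 × (2270)² = 1.118 × 10⁻⁵ × 7.8 × 5,152,900 ≈ 449.4 × g
Target RCF = 449.4 − 230 = 219.4 × g
N² = 219.4 / (8.7204 × 10⁻⁵) = 2,515,940
N ≈ √2,515,940 ≈ 1,586.2

N₂ ≈ 1590 RPM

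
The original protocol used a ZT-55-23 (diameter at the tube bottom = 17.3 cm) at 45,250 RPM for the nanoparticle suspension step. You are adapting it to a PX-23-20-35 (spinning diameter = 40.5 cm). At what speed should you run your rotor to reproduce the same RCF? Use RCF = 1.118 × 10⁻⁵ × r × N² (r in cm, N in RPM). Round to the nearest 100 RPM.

Original rotor: r = 17.3 / 2 = 8.65 cm
RCF_original = 1.118 × 10⁻⁵ × 8.65 × (45250)² = 1.118 × 10⁻⁵ × 8.65 × 2,047,562,500 ≈ 198,013.6 × g
Your rotor: r = 40.5 / 2 = 20.25 cm
198,013.6 = 1.118 × 10⁻⁵ × 20.25 × N²
N² = 198,013.6 / (22.6395 × 10⁻⁵) = 874,637,691
N ≈ √874,637,691 ≈ 29,574.3

≈ 29600 RPM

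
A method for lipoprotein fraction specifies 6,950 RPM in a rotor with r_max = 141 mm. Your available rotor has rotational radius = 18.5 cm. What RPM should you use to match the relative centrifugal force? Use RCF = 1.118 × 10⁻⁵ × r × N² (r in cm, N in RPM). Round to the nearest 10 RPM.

6070 RPM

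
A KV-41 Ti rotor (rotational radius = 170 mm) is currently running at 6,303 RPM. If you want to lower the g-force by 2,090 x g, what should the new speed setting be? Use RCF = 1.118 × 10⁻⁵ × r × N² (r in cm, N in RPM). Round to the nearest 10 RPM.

5360 RPM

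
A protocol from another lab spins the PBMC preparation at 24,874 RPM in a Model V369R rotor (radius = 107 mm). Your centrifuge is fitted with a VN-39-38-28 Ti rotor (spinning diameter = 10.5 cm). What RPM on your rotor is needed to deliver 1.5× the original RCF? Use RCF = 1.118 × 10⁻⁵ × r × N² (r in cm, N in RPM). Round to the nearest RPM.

Original rotor: r = 107 mm = 10.7 cm
RCF_original = 1.118 × 10⁻⁵ × 10.7 × (24874)² = 1.118 × 10⁻⁵ × 10.7 × 618,715,876 ≈ 74,014.5 × g
Target RCF = 1.5 × 74,014.5 ≈ 111,021.8 × g
Your rotor: r = 10.5 / 2 = 5.25 cm
111,021.8 = 1.118 × 10⁻⁵ × 5.25 × N²
N² = 111,021.8 / (5.8695 × 10⁻⁵) = 1,891,503,535
N ≈ √1,891,503,535 ≈ 43,491.4

≈ 43491 RPM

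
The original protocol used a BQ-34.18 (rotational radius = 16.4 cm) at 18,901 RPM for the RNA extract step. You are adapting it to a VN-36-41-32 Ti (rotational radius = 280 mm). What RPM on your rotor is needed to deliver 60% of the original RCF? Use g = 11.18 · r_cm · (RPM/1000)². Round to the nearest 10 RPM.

RCF_original = 11.18 × 16.4 × (18.901)² = 11.18 × 16.4 × 357.247801 ≈ 65,502.1 × g
Target RCF = 0.6 × 65,502.1 ≈ 39,301.3 × g
Your rotor: r = 280 mm = 28.0 cm
39,301.3 = 11.18 × 28 × (N/1000)²
(N/1000)² = 39,301.3 / 313.04 = 125.5472
N = 1000 × √125.5472 ≈ 11,204.8

11200 RPM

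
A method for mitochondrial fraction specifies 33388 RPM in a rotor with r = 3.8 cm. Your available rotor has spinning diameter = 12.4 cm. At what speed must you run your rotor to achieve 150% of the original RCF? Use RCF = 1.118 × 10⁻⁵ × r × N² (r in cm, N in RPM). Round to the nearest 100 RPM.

RCF = 1.118 × 10⁻⁵ × r × N²
RCF_original = 1.118 × 10⁻⁵ × 3.8 × (33388)² = 1.118 × 10⁻⁵ × 3.8 × 1,114,758,544 ≈ 47,359.4 × g
Target RCF = 1.5 × 47,359.4 ≈ 71,039.1 × g
Your rotor: r = 12.4 / 2 = 6.2 cm
71,039.1 = 1.118 × 10⁻⁵ × 6.2 × N²
N² = 71,039.1 / (6.9316 × 10⁻⁵) = 1,024,858,619
N ≈ √1,024,858,619 ≈ 32,013.4

≈ 32000 RPM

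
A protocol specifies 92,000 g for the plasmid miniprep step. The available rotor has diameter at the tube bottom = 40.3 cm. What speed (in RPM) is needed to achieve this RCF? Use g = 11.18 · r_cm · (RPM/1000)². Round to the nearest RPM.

N ≈ 20209 RPM

r = 40.3 / 2 = 20.15 cm
92,000 = 11.18 × 20.15 × (N/1000)²
(N/1000)² = 92,000 / 225.277 = 408.3861
N = 1000 × √408.3861 ≈ 20,208.6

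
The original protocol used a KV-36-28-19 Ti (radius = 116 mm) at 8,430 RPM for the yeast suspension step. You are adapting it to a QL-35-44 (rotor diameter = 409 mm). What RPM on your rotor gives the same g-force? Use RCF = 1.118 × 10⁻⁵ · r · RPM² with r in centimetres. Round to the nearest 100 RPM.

≈ 6300 RPM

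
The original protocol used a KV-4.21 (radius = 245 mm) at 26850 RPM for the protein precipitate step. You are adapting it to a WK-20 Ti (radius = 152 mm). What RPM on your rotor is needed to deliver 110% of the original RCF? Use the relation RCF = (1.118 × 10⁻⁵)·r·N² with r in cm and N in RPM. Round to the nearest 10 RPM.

35750 RPM

Original rotor: r = 245 mm = 24.5 cm
RCF_original = 1.118 × 10⁻⁵ × 24.5 × (26850)² = 1.118 × 10⁻⁵ × 24.5 × 720,922,500 ≈ 197,467.9 × g
Target RCF = 1.1 × 197,467.9 ≈ 217,214.7 × g
Your rotor: r = 152 mm = 15.2 cm
217,214.7 = 1.118 × 10⁻⁵ × 15.2 × N²
N² = 217,214.7 / (16.9936 × 10⁻⁵) = 1,278,214,740
N ≈ √1,278,214,740 ≈ 35,752.1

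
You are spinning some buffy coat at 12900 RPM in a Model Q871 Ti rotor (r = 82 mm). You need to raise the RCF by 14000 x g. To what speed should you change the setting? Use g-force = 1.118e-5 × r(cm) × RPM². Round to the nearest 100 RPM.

r = 82 mm = 8.2 cm
Current RCF = 1.118 × 10⁻⁵ × 8.2 × (12900)² = 1.118 × 10⁻⁵ × 8.2 × 166,410,000 ≈ 15,255.8 × g
Target RCF = 15,255.8 + 14,000 = 29,255.8 × g
N² = 29,255.8 / (9.1676 × 10⁻⁵) = 319,121,689
N ≈ √319,121,689 ≈ 17,864.0

17900 RPM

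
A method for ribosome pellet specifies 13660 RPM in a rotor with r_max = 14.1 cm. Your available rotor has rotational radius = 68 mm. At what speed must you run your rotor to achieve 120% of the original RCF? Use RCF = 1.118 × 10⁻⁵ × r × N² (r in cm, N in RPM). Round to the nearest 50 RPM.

RCF_original = 1.118 × 10⁻⁵ × 14.1 × (13660)² = 1.118 × 10⁻⁵ × 14.1 × 186,595,600 ≈ 29,414.6 × g
Target RCF = 1.2 × 29,414.6 ≈ 35,297.5 × g
Your rotor: r = 68 mm = 6.8 cm
35,297.5 = 1.118 × 10⁻⁵ × 6.8 × N²
N² = 35,297.5 / (7.6024 × 10⁻⁵) = 464,294,170
N ≈ √464,294,170 ≈ 21,547.5

≈ 21550 RPM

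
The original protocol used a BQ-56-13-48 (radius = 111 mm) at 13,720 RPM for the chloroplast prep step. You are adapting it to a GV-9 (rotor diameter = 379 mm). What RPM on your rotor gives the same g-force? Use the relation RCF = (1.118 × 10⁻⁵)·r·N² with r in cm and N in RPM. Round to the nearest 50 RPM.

≈ 10500 RPM

Original rotor: r = 111 mm = 11.1 cm
RCF_original = 1.118 × 10⁻⁵ × 11.1 × (13720)² = 1.118 × 10⁻⁵ × 11.1 × 188,238,400 ≈ 23,360 × g
Your rotor: r = 379 mm / 2 = 189.5 mm = 18.95 cm
23,360 = 1.118 × 10⁻⁵ × 18.95 × N²
N² = 23,360 / (21.1861 × 10⁻⁵) = 110,260,973
N ≈ √110,260,973 ≈ 10,500.5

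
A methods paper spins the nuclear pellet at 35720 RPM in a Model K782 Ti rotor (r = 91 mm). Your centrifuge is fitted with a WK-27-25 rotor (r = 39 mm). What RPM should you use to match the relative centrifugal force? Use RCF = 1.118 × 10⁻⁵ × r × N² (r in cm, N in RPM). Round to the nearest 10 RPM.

54560 RPM

Original rotor: r = 91 mm = 9.1 cm
RCF = 1.118 × 10⁻⁵ × r × N²
RCF_original = 1.118 × 10⁻⁵ × 9.1 × (35720)² = 1.118 × 10⁻⁵ × 9.1 × 1,275,918,400 ≈ 129,809.4 × g
Your rotor: r = 39 mm = 3.9 cm
129,809.4 = 1.118 × 10⁻⁵ × 3.9 × N²
N² = 129,809.4 / (4.3602 × 10⁻⁵) = 2,977,143,250
N ≈ √2,977,143,250 ≈ 54,563.2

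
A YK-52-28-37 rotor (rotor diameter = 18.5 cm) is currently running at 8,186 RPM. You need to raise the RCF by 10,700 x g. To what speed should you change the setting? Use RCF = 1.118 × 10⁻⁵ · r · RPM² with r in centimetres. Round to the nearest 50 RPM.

13050 RPM

r = 18.5 / 2 = 9.25 cm
Current RCF = 1.118 × 10⁻⁵ × 9.25 × (8186)² = 1.118 × 10⁻⁵ × 9.25 × 67,010,596 ≈ 6,929.9 × g
Target RCF = 6,929.9 + 10,700 = 17,629.9 × g
N² = 17,629.9 / (10.3415 × 10⁻⁵) = 170,477,204
N ≈ √170,477,204 ≈ 13,056.7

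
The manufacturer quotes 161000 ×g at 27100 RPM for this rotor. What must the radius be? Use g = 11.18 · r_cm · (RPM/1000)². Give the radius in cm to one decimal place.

19.6 cm

161000 = 11.18 × r × (27.1)²
r = 161000 / (11.18 × 734.41) = 161000 / 8210.704 ≈ 19.609 cm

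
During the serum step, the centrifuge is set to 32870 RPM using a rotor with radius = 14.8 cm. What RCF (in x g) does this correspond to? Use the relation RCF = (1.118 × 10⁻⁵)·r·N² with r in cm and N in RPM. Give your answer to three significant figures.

RCF ≈ 179000 x g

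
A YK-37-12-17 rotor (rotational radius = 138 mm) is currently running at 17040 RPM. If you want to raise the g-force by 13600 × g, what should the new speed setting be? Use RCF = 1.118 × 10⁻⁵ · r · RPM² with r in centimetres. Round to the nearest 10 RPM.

r = 138 mm = 13.8 cm
Current RCF = 1.118 × 10⁻⁵ × 13.8 × (17040)² = 1.118 × 10⁻⁵ × 13.8 × 290,361,600 ≈ 44,798.1 × g
Target RCF = 44,798.1 + 13,600 = 58,398.1 × g
N² = 58,398.1 / (15.4284 × 10⁻⁵) = 378,510,409
N ≈ √378,510,409 ≈ 19,455.3

N₂ ≈ 19460 RPM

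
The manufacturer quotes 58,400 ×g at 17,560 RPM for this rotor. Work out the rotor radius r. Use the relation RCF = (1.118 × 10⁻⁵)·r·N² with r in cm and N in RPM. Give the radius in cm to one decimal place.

RCF = 1.118 × 10⁻⁵ × r × N²
58400 = 1.118 × 10⁻⁵ × r × (17560)²
r = 58400 / (1.118 × 10⁻⁵ × 308,353,600) = 58400 / 3447.393 ≈ 16.940 cm

≈ 16.9 cm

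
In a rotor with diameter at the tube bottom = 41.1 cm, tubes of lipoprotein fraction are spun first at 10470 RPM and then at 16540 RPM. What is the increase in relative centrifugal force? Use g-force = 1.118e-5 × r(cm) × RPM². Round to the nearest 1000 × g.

r = 41.1 / 2 = 20.55 cm
RCF₁ = 1.118 × 10⁻⁵ × 20.55 × (10470)² = 1.118 × 10⁻⁵ × 20.55 × 109,620,900 ≈ 25,185.3 × g
RCF₂ = 1.118 × 10⁻⁵ × 20.55 × (16540)² = 1.118 × 10⁻⁵ × 20.55 × 273,571,600 ≈ 62,852.8 × g
Increase = 62,852.8 − 25,185.3 = 37,667.5

≈ 38000 g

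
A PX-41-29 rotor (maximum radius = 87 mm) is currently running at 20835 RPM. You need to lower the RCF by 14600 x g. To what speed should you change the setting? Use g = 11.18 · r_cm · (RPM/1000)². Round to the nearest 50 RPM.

r = 87 mm = 8.7 cm
Current RCF = 11.18 × 8.7 × (20.835)² = 11.18 × 8.7 × 434.097225 ≈ 42,222.9 × g
Target RCF = 42,222.9 − 14,600 = 27,622.9 × g
(N/1000)² = 27,622.9 / 97.266 = 283.9934
N = 1000 × √283.9934 ≈ 16,852.1

≈ 16850 RPM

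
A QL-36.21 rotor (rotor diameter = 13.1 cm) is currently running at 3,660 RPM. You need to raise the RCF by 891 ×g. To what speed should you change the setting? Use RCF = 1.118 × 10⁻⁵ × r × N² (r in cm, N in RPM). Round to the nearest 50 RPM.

r = 13.1 / 2 = 6.55 cm
Current RCF = 1.118 × 10⁻⁵ × 6.55 × (3660)² = 1.118 × 10⁻⁵ × 6.55 × 13,395,600 ≈ 980.9 × g
Target RCF = 980.9 + 891 = 1,871.9 × g
N² = 1,871.9 / (7.3229 × 10⁻⁵) = 25,562,277
N ≈ √25,562,277 ≈ 5,055.9

≈ 5050 RPM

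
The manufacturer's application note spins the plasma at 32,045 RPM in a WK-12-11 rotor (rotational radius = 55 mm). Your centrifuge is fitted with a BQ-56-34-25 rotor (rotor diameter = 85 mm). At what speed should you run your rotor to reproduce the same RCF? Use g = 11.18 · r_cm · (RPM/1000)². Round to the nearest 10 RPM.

Original rotor: r = 55 mm = 5.5 cm
RCF_original = 11.18 × 5.5 × (32.045)² = 11.18 × 5.5 × 1,026.882025 ≈ 63,143 × g
Your rotor: r = 85 mm / 2 = 42.5 mm = 4.25 cm
63,143 = 11.18 × 4.25 × (N/1000)²
(N/1000)² = 63,143 / 47.515 = 1328.907
N = 1000 × √1328.907 ≈ 36,454.2

≈ 36450 RPM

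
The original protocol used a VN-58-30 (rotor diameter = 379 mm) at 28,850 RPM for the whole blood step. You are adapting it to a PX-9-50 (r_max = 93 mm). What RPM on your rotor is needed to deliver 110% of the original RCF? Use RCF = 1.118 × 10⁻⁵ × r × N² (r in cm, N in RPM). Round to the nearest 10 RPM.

Original rotor: r = 379 mm / 2 = 189.5 mm = 18.95 cm
RCF_original = 1.118 × 10⁻⁵ × 18.95 × (28850)² = 1.118 × 10⁻⁵ × 18.95 × 832,322,500 ≈ 176,336.7 × g
Target RCF = 1.1 × 176,336.7 ≈ 193,970.4 × g
Your rotor: r = 93 mm = 9.3 cm
193,970.4 = 1.118 × 10⁻⁵ × 9.3 × N²
N² = 193,970.4 / (10.3974 × 10⁻⁵) = 1,865,566,392
N ≈ √1,865,566,392 ≈ 43,192.2

≈ 43190 RPM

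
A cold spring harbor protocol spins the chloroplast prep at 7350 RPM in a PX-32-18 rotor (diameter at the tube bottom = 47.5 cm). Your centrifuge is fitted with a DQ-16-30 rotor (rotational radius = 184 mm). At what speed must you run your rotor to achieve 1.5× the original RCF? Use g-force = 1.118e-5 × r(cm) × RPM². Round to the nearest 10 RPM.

Original rotor: r = 47.5 / 2 = 23.75 cm
RCF = 1.118 × 10⁻⁵ × r × N²
RCF_original = 1.118 × 10⁻⁵ × 23.75 × (7350)² = 1.118 × 10⁻⁵ × 23.75 × 54,022,500 ≈ 14,344.3 × g
Target RCF = 1.5 × 14,344.3 ≈ 21,516.4 × g
Your rotor: r = 184 mm = 18.4 cm
21,516.4 = 1.118 × 10⁻⁵ × 18.4 × N²
N² = 21,516.4 / (20.5712 × 10⁻⁵) = 104,594,773
N ≈ √104,594,773 ≈ 10,227.2

≈ 10230 RPM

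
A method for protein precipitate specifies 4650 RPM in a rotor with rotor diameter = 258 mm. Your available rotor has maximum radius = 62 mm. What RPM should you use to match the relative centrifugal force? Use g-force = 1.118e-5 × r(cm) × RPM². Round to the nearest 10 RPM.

Original rotor: r = 258 mm / 2 = 129 mm = 12.9 cm
RCF_original = 1.118 × 10⁻⁵ × 12.9 × (4650)² = 1.118 × 10⁻⁵ × 12.9 × 21,622,500 ≈ 3,118.4 × g
Your rotor: r = 62 mm = 6.2 cm
3,118.4 = 1.118 × 10⁻⁵ × 6.2 × N²
N² = 3,118.4 / (6.9316 × 10⁻⁵) = 44,988,170
N ≈ √44,988,170 ≈ 6,707.3

≈ 6710 RPM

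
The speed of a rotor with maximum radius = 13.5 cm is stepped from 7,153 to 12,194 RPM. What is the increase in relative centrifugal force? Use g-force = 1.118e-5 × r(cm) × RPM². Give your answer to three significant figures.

≈ 14700 x g

RCF₁ = 1.118 × 10⁻⁵ × 13.5 × (7153)² = 1.118 × 10⁻⁵ × 13.5 × 51,165,409 ≈ 7,722.4 × g
RCF₂ = 1.118 × 10⁻⁵ × 13.5 × (12194)² = 1.118 × 10⁻⁵ × 13.5 × 148,693,636 ≈ 22,442.3 × g
Increase = 22,442.3 − 7,722.4 = 14,719.9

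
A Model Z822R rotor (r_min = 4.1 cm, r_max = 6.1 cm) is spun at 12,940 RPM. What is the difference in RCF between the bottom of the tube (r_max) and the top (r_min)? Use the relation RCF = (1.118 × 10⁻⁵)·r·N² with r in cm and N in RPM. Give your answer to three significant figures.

≈ 3740 g

ΔRCF = 1.118 × 10⁻⁵ × (r_max − r_min) × N² = 1.118 × 10⁻⁵ × 2.0 × 167,443,600 ≈ 3,744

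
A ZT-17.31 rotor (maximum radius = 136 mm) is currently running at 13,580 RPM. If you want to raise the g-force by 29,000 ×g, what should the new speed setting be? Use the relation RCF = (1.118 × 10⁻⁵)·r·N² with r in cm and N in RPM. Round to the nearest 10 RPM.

r = 136 mm = 13.6 cm
Current RCF = 1.118 × 10⁻⁵ × 13.6 × (13580)² = 1.118 × 10⁻⁵ × 13.6 × 184,416,400 ≈ 28,040.1 × g
Target RCF = 28,040.1 + 29,000 = 57,040.1 × g
N² = 57,040.1 / (15.2048 × 10⁻⁵) = 375,145,349
N ≈ √375,145,349 ≈ 19,368.7

≈ 19370 RPM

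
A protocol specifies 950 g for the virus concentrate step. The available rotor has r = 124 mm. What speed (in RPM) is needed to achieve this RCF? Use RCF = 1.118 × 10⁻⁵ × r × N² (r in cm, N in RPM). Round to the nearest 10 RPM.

2620 RPM

r = 124 mm = 12.4 cm
RCF = 1.118 × 10⁻⁵ × r × N²
950 = 1.118 × 10⁻⁵ × 12.4 × N²
N² = 950 / (13.8632 × 10⁻⁵) = 6,852,675
N ≈ √6,852,675 ≈ 2,617.8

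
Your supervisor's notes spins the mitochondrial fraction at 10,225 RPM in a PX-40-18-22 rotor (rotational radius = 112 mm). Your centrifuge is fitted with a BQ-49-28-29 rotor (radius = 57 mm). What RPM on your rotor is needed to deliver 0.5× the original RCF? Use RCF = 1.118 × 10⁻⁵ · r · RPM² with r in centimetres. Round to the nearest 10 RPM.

Original rotor: r = 112 mm = 11.2 cm
RCF_original = 1.118 × 10⁻⁵ × 11.2 × (10225)² = 1.118 × 10⁻⁵ × 11.2 × 104,550,625 ≈ 13,091.4 × g
Target RCF = 0.5 × 13,091.4 ≈ 6,545.7 × g
Your rotor: r = 57 mm = 5.7 cm
6,545.7 = 1.118 × 10⁻⁵ × 5.7 × N²
N² = 6,545.7 / (6.3726 × 10⁻⁵) = 102,716,317
N ≈ √102,716,317 ≈ 10,134.9

≈ 10130 RPM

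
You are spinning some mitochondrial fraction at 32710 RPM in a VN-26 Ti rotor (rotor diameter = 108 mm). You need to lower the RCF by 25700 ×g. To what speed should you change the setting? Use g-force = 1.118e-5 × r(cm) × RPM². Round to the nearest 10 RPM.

r = 108 mm / 2 = 54 mm = 5.4 cm
Current RCF = 1.118 × 10⁻⁵ × 5.4 × (32710)² = 1.118 × 10⁻⁵ × 5.4 × 1,069,944,100 ≈ 64,594.7 × g
Target RCF = 64,594.7 − 25,700 = 38,894.7 × g
N² = 38,894.7 / (6.0372 × 10⁻⁵) = 644,250,646
N ≈ √644,250,646 ≈ 25,382.1

≈ 25380 RPM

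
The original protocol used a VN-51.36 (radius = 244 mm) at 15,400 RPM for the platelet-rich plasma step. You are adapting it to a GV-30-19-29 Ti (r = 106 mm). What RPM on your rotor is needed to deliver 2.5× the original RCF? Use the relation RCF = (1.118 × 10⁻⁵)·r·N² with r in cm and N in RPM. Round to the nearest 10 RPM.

36940 RPM

Original rotor: r = 244 mm = 24.4 cm
RCF_original = 1.118 × 10⁻⁵ × 24.4 × (15400)² = 1.118 × 10⁻⁵ × 24.4 × 237,160,000 ≈ 64,695.4 × g
Target RCF = 2.5 × 64,695.4 ≈ 161,738.5 × g
Your rotor: r = 106 mm = 10.6 cm
161,738.5 = 1.118 × 10⁻⁵ × 10.6 × N²
N² = 161,738.5 / (11.8508 × 10⁻⁵) = 1,364,789,719
N ≈ √1,364,789,719 ≈ 36,943.1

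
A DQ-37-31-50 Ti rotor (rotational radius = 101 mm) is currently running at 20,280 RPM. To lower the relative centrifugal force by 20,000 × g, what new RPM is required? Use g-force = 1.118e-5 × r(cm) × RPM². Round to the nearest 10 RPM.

N₂ ≈ 15300 RPM

r = 101 mm = 10.1 cm
Current RCF = 1.118 × 10⁻⁵ × 10.1 × (20280)² = 1.118 × 10⁻⁵ × 10.1 × 411,278,400 ≈ 46,440.7 × g
Target RCF = 46,440.7 − 20,000 = 26,440.7 × g
N² = 26,440.7 / (11.2918 × 10⁻⁵) = 234,158,416
N ≈ √234,158,416 ≈ 15,302.2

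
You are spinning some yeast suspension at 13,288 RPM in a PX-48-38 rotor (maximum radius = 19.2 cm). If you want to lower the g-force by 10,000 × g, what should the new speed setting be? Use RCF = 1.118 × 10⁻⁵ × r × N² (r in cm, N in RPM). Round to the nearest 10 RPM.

Current RCF = 1.118 × 10⁻⁵ × 19.2 × (13288)² = 1.118 × 10⁻⁵ × 19.2 × 176,570,944 ≈ 37,902 × g
Target RCF = 37,902 − 10,000 = 27,902 × g
N² = 27,902 / (21.4656 × 10⁻⁵) = 129,984,720
N ≈ √129,984,720 ≈ 11,401.1

N₂ ≈ 11400 RPM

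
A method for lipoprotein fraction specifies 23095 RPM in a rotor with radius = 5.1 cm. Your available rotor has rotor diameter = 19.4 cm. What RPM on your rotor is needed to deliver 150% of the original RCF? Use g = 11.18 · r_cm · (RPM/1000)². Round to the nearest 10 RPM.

20510 RPM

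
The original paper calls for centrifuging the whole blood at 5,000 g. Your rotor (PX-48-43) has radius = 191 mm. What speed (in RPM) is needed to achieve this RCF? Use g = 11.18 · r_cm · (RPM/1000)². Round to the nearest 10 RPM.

4840 RPM

r = 191 mm = 19.1 cm
5,000 = 11.18 × 19.1 × (N/1000)²
(N/1000)² = 5,000 / 213.538 = 23.41504
N = 1000 × √23.41504 ≈ 4,838.9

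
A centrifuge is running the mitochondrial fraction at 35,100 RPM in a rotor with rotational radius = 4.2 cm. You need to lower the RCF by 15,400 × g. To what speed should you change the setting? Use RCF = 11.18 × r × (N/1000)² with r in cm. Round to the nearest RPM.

30067 RPM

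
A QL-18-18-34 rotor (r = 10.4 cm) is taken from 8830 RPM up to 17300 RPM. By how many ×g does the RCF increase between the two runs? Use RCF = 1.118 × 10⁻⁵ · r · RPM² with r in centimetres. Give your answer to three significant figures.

≈ 25700 ×g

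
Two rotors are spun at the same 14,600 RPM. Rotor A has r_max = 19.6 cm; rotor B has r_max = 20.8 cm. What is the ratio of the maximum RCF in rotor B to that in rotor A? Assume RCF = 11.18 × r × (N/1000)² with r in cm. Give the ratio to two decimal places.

1.06

At fixed N, RCF ∝ r, so RCF_B/RCF_A = r_B/r_A = 20.8 / 19.6 = 1.0612.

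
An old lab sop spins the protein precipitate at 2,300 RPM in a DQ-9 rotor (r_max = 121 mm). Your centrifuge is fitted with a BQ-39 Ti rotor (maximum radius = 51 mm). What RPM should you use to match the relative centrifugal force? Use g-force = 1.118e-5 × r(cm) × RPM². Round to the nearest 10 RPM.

Original rotor: r = 121 mm = 12.1 cm
RCF_original = 1.118 × 10⁻⁵ × 12.1 × (2300)² = 1.118 × 10⁻⁵ × 12.1 × 5,290,000 ≈ 715.6 × g
Your rotor: r = 51 mm = 5.1 cm
715.6 = 1.118 × 10⁻⁵ × 5.1 × N²
N² = 715.6 / (5.7018 × 10⁻⁵) = 12,550,423
N ≈ √12,550,423 ≈ 3,542.7

≈ 3540 RPM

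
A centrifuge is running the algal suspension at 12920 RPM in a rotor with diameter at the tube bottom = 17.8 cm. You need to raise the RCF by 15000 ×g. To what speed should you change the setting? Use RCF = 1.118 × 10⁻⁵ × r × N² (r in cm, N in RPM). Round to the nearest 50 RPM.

r = 17.8 / 2 = 8.9 cm
Current RCF = 1.118 × 10⁻⁵ × 8.9 × (12920)² = 1.118 × 10⁻⁵ × 8.9 × 166,926,400 ≈ 16,609.5 × g
Target RCF = 16,609.5 + 15,000 = 31,609.5 × g
N² = 31,609.5 / (9.9502 × 10⁻⁵) = 317,677,032
N ≈ √317,677,032 ≈ 17,823.5

17800 RPM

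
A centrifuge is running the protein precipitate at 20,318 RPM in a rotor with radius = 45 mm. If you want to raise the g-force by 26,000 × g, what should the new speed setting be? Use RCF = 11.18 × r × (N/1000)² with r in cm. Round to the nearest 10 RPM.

30490 RPM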